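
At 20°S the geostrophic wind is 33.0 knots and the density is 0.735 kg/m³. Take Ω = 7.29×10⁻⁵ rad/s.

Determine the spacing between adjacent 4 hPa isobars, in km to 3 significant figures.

Coriolis parameter at 20°S:
f = 2Ω sin φ = 2 × 7.29×10⁻⁵ × sin 20° = 4.99×10⁻⁵ s⁻¹
Wind speed in SI: 33.0 knots = 17.0 m/s
Geostrophic balance rearranged: |∂P/∂n| = f ρ V_g
|∂P/∂n| = 4.99×10⁻⁵ × 0.735 × 17.0 = 6.22×10⁻⁴ Pa/m
Isobar spacing: Δn = ΔP/|∂P/∂n| = 400 Pa / 6.22×10⁻⁴ Pa/m = 642853 m ≈ 643 km

643 km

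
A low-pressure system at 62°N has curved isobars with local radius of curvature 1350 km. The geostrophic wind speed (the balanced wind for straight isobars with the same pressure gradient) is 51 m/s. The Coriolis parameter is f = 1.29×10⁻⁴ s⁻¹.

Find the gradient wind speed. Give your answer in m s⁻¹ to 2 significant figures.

41 m s⁻¹

Around a low, centrifugal force acts outward with Coriolis, so pressure-gradient force balances both:
(1/ρ)|∂P/∂n| = fV + V²/R  →  V² + fR·V − fR·V_g = 0
With fR = 1.29×10⁻⁴ × 1350×10³ m = 174 m/s:
V = [−fR + √((fR)² + 4 fR V_g)]/2 = [−174 + √(174² + 4×174×51)]/2 = 41.2 m/s
Subgeostrophic (V < V_g = 51 m/s), as expected around a low.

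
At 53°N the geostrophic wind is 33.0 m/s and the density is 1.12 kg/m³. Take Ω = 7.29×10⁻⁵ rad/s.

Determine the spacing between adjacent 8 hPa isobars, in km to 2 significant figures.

Coriolis parameter at 53°N:
f = 2Ω sin φ = 2 × 7.29×10⁻⁵ × sin 53° = 1.16×10⁻⁴ s⁻¹
Geostrophic balance rearranged: |∂P/∂n| = f ρ V_g
|∂P/∂n| = 1.16×10⁻⁴ × 1.12 × 33.0 = 4.30×10⁻³ Pa/m
Isobar spacing: Δn = ΔP/|∂P/∂n| = 800 Pa / 4.30×10⁻³ Pa/m = 185888 m ≈ 190 km

190 km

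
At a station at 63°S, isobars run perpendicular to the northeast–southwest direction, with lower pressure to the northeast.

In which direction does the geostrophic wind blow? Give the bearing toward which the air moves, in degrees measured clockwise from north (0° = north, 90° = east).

315°

The pressure-gradient force points toward the northeast (bearing 045°).
Geostrophic balance: in the Southern Hemisphere the Coriolis force deflects motion to the left, so the geostrophic wind blows 90° to the left of the pressure-gradient force (low pressure on the right).
Rotating 045° by 90° counterclockwise gives 315° — the wind blows toward the northwest.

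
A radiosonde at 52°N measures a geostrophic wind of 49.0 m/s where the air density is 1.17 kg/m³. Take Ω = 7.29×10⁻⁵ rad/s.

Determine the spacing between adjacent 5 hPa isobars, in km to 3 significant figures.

75.9 km

Coriolis parameter at 52°N:
f = 2Ω sin φ = 2 × 7.29×10⁻⁵ × sin 52° = 1.15×10⁻⁴ s⁻¹
Geostrophic balance rearranged: |∂P/∂n| = f ρ V_g
|∂P/∂n| = 1.15×10⁻⁴ × 1.17 × 49.0 = 6.59×10⁻³ Pa/m
Isobar spacing: Δn = ΔP/|∂P/∂n| = 500 Pa / 6.59×10⁻³ Pa/m = 75910 m ≈ 75.9 km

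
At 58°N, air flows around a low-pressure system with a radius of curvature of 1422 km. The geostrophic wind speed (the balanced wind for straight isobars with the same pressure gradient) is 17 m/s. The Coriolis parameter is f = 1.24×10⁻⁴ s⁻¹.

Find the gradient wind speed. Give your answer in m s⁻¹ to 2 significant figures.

16 m s⁻¹

Around a low, centrifugal force acts outward with Coriolis, so pressure-gradient force balances both:
(1/ρ)|∂P/∂n| = fV + V²/R  →  V² + fR·V − fR·V_g = 0
With fR = 1.24×10⁻⁴ × 1422×10³ m = 176 m/s:
V = [−fR + √((fR)² + 4 fR V_g)]/2 = [−176 + √(176² + 4×176×17)]/2 = 15.6 m/s
Subgeostrophic (V < V_g = 17 m/s), as expected around a low.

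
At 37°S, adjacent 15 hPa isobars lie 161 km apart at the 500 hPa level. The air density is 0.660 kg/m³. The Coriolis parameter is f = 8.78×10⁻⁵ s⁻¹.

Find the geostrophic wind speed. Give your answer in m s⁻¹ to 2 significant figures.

160 m s⁻¹

Pressure gradient: |∂P/∂n| = 1500 Pa / 161000 m = 9.32×10⁻³ Pa/m
Geostrophic balance (pressure-gradient force = Coriolis force):
V_g = (1/(fρ)) |∂P/∂n| = 9.32×10⁻³ / (8.78×10⁻⁵ × 0.660) = 161 m/s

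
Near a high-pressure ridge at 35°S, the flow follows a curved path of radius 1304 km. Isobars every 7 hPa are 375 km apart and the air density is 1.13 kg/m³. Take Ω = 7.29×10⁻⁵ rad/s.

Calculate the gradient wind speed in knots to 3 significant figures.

Coriolis parameter at 35°S:
f = 2Ω sin φ = 2 × 7.29×10⁻⁵ × sin 35° = 8.36×10⁻⁵ s⁻¹
Pressure gradient: |∂P/∂n| = 700 Pa / 375000 m = 1.87×10⁻³ Pa/m
Geostrophic speed: V_g = |∂P/∂n|/(fρ) = 1.87×10⁻³/(8.36×10⁻⁵ × 1.13) = 19.8 m/s
Around a high, pressure-gradient force acts outward with centrifugal, so Coriolis balances both:
fV = (1/ρ)|∂P/∂n| + V²/R  →  V² − fR·V + fR·V_g = 0
With fR = 8.36×10⁻⁵ × 1304×10³ m = 109 m/s:
V = [fR − √((fR)² − 4 fR V_g)]/2 = [109 − √(109² − 4×109×19.8)]/2 = 25.9 m/s
Supergeostrophic (V > V_g = 19.8 m/s), as expected around a high.
Converting: 25.9 m/s × 1.944 = 50.4 knots

50.4 knots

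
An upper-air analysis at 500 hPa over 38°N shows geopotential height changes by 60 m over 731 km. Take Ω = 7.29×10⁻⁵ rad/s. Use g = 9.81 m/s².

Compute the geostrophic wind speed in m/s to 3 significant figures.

8.97 m/s

Coriolis parameter at 38°N:
f = 2Ω sin φ = 2 × 7.29×10⁻⁵ × sin 38° = 8.98×10⁻⁵ s⁻¹
Height gradient: |∂Z/∂n| = 60 m / 731000 m = 8.21×10⁻⁵
On a pressure surface, geostrophic balance gives V_g = (g/f)|∂Z/∂n|:
V_g = 9.81 × 8.21×10⁻⁵ / 8.98×10⁻⁵ = 8.97 m/s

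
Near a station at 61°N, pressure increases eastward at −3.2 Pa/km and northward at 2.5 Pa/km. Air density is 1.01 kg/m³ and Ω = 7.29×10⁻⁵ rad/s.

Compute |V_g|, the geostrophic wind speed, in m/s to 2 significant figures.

Coriolis parameter at 61°N:
f = 2Ω sin φ = 2 × 7.29×10⁻⁵ × sin 61° = 1.28×10⁻⁴ s⁻¹
Component geostrophic relations (x east, y north):
u_g = −(1/(fρ)) ∂P/∂y,  v_g = (1/(fρ)) ∂P/∂x
u_g = −(2.5×10⁻³)/(1.28×10⁻⁴ × 1.01) = −19.4 m/s;  v_g = (−3.2×10⁻³)/(1.28×10⁻⁴ × 1.01) = −24.8 m/s
|V_g| = √(u_g² + v_g²) = 31.5 m/s

32 m/s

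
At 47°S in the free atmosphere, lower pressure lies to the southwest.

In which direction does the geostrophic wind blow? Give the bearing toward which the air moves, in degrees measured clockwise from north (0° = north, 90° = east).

135°

The pressure-gradient force points toward the southwest (bearing 225°).
Geostrophic balance: in the Southern Hemisphere the Coriolis force deflects motion to the left, so the geostrophic wind blows 90° to the left of the pressure-gradient force (low pressure on the right).
Rotating 225° by 90° counterclockwise gives 135° — the wind blows toward the southeast.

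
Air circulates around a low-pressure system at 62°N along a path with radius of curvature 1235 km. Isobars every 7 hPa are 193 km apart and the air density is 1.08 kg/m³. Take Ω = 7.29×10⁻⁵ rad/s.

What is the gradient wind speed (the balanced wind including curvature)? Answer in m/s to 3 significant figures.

Coriolis parameter at 62°N:
f = 2Ω sin φ = 2 × 7.29×10⁻⁵ × sin 62° = 1.29×10⁻⁴ s⁻¹
Pressure gradient: |∂P/∂n| = 700 Pa / 193000 m = 3.63×10⁻³ Pa/m
Geostrophic speed: V_g = |∂P/∂n|/(fρ) = 3.63×10⁻³/(1.29×10⁻⁴ × 1.08) = 26.1 m/s
Around a low, centrifugal force acts outward with Coriolis, so pressure-gradient force balances both:
(1/ρ)|∂P/∂n| = fV + V²/R  →  V² + fR·V − fR·V_g = 0
With fR = 1.29×10⁻⁴ × 1235×10³ m = 159 m/s:
V = [−fR + √((fR)² + 4 fR V_g)]/2 = [−159 + √(159² + 4×159×26.1)]/2 = 22.8 m/s
Subgeostrophic (V < V_g = 26.1 m/s), as expected around a low.

22.8 m/s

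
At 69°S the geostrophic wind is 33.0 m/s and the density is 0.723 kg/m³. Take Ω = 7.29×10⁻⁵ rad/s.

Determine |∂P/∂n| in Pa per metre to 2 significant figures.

Coriolis parameter at 69°S:
f = 2Ω sin φ = 2 × 7.29×10⁻⁵ × sin 69° = 1.36×10⁻⁴ s⁻¹
Geostrophic balance rearranged: |∂P/∂n| = f ρ V_g
|∂P/∂n| = 1.36×10⁻⁴ × 0.723 × 33.0 = 3.25×10⁻³ Pa/m

3.2×10⁻³ Pa/m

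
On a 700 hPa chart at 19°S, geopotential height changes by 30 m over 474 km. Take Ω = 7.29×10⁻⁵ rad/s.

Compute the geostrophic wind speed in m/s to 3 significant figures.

13.1 m/s

Coriolis parameter at 19°S:
f = 2Ω sin φ = 2 × 7.29×10⁻⁵ × sin 19° = 4.75×10⁻⁵ s⁻¹
Height gradient: |∂Z/∂n| = 30 m / 474000 m = 6.33×10⁻⁵
On a pressure surface, geostrophic balance gives V_g = (g/f)|∂Z/∂n|:
V_g = 9.81 × 6.33×10⁻⁵ / 4.75×10⁻⁵ = 13.1 m/s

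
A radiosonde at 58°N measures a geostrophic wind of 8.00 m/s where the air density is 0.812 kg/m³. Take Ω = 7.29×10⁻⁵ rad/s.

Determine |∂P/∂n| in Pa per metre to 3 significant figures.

Coriolis parameter at 58°N:
f = 2Ω sin φ = 2 × 7.29×10⁻⁵ × sin 58° = 1.24×10⁻⁴ s⁻¹
Geostrophic balance rearranged: |∂P/∂n| = f ρ V_g
|∂P/∂n| = 1.24×10⁻⁴ × 0.812 × 8.00 = 8.03×10⁻⁴ Pa/m

8.03×10⁻⁴ Pa/m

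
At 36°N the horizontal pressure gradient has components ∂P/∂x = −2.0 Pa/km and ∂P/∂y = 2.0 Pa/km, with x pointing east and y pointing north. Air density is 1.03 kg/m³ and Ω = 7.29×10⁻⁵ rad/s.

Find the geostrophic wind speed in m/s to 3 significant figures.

Coriolis parameter at 36°N:
f = 2Ω sin φ = 2 × 7.29×10⁻⁵ × sin 36° = 8.57×10⁻⁵ s⁻¹
Component geostrophic relations (x east, y north):
u_g = −(1/(fρ)) ∂P/∂y,  v_g = (1/(fρ)) ∂P/∂x
u_g = −(2.0×10⁻³)/(8.57×10⁻⁵ × 1.03) = −22.7 m/s;  v_g = (−2.0×10⁻³)/(8.57×10⁻⁵ × 1.03) = −22.7 m/s
|V_g| = √(u_g² + v_g²) = 32.0 m/s

32.0 m/s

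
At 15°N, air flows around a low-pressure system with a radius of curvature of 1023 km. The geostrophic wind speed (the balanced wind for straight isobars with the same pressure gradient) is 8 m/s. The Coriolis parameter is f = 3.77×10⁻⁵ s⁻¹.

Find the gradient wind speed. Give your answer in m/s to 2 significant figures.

6.8 m/s

Around a low, centrifugal force acts outward with Coriolis, so pressure-gradient force balances both:
(1/ρ)|∂P/∂n| = fV + V²/R  →  V² + fR·V − fR·V_g = 0
With fR = 3.77×10⁻⁵ × 1023×10³ m = 38.6 m/s:
V = [−fR + √((fR)² + 4 fR V_g)]/2 = [−38.6 + √(38.6² + 4×38.6×8)]/2 = 6.8 m/s
Subgeostrophic (V < V_g = 8 m/s), as expected around a low.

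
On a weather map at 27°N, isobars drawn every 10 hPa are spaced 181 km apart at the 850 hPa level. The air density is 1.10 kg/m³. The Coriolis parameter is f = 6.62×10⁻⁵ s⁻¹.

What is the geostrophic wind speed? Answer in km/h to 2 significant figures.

Pressure gradient: |∂P/∂n| = 1000 Pa / 181000 m = 5.52×10⁻³ Pa/m
Geostrophic balance (pressure-gradient force = Coriolis force):
V_g = (1/(fρ)) |∂P/∂n| = 5.52×10⁻³ / (6.62×10⁻⁵ × 1.10) = 75.9 m/s
Converting: 75.9 m/s × 3.6 = 270 km/h

270 km/h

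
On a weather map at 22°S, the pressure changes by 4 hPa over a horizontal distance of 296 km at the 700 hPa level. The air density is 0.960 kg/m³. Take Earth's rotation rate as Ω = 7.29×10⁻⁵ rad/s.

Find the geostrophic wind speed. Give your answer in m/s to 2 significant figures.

Coriolis parameter at 22°S:
f = 2Ω sin φ = 2 × 7.29×10⁻⁵ × sin 22° = 5.46×10⁻⁵ s⁻¹
Pressure gradient: |∂P/∂n| = 400 Pa / 296000 m = 1.35×10⁻³ Pa/m
Geostrophic balance (pressure-gradient force = Coriolis force):
V_g = (1/(fρ)) |∂P/∂n| = 1.35×10⁻³ / (5.46×10⁻⁵ × 0.960) = 25.8 m/s

26 m/s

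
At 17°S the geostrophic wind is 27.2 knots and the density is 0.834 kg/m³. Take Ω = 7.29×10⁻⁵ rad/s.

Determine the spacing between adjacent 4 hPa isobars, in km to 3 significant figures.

Coriolis parameter at 17°S:
f = 2Ω sin φ = 2 × 7.29×10⁻⁵ × sin 17° = 4.26×10⁻⁵ s⁻¹
Wind speed in SI: 27.2 knots = 14.0 m/s
Geostrophic balance rearranged: |∂P/∂n| = f ρ V_g
|∂P/∂n| = 4.26×10⁻⁵ × 0.834 × 14.0 = 4.97×10⁻⁴ Pa/m
Isobar spacing: Δn = ΔP/|∂P/∂n| = 400 Pa / 4.97×10⁻⁴ Pa/m = 804070 m ≈ 804 km

804 km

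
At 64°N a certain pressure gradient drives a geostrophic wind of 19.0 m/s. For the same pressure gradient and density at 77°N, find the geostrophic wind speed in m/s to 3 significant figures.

17.5 m/s

With the same pressure gradient and density, V_g ∝ 1/f ∝ 1/sin φ.
V₂ = V₁ · sin φ₁ / sin φ₂ = 19.0 × sin 64° / sin 77°
V₂ = 19.0 × 0.8988/0.9744 = 17.5 m/s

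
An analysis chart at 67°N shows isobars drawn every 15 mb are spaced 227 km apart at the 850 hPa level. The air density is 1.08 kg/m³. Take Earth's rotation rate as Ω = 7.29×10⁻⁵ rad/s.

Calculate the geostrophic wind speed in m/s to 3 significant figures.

Coriolis parameter at 67°N:
f = 2Ω sin φ = 2 × 7.29×10⁻⁵ × sin 67° = 1.34×10⁻⁴ s⁻¹
Pressure gradient: |∂P/∂n| = 1500 Pa / 227000 m = 6.61×10⁻³ Pa/m
Geostrophic balance (pressure-gradient force = Coriolis force):
V_g = (1/(fρ)) |∂P/∂n| = 6.61×10⁻³ / (1.34×10⁻⁴ × 1.08) = 45.6 m/s

45.6 m/s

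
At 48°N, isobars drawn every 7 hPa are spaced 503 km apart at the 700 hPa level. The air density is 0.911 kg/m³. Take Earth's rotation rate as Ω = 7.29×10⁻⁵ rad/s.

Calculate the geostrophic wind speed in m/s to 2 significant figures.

14 m/s

Coriolis parameter at 48°N:
f = 2Ω sin φ = 2 × 7.29×10⁻⁵ × sin 48° = 1.08×10⁻⁴ s⁻¹
Pressure gradient: |∂P/∂n| = 700 Pa / 503000 m = 1.39×10⁻³ Pa/m
Geostrophic balance (pressure-gradient force = Coriolis force):
V_g = (1/(fρ)) |∂P/∂n| = 1.39×10⁻³ / (1.08×10⁻⁴ × 0.911) = 14.1 m/s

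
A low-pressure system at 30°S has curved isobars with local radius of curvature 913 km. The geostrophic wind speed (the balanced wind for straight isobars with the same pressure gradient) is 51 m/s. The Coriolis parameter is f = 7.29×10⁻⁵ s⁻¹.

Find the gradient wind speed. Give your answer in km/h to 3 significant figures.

Around a low, centrifugal force acts outward with Coriolis, so pressure-gradient force balances both:
(1/ρ)|∂P/∂n| = fV + V²/R  →  V² + fR·V − fR·V_g = 0
With fR = 7.29×10⁻⁵ × 913×10³ m = 66.6 m/s:
V = [−fR + √((fR)² + 4 fR V_g)]/2 = [−66.6 + √(66.6² + 4×66.6×51)]/2 = 33.8 m/s
Subgeostrophic (V < V_g = 51 m/s), as expected around a low.
Converting: 33.8 m/s × 3.6 = 122 km/h

122 km/h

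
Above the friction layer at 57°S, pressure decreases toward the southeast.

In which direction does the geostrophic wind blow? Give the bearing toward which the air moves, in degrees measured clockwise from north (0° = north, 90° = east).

The pressure-gradient force points toward the southeast (bearing 135°).
Geostrophic balance: in the Southern Hemisphere the Coriolis force deflects motion to the left, so the geostrophic wind blows 90° to the left of the pressure-gradient force (low pressure on the right).
Rotating 135° by 90° counterclockwise gives 045° — the wind blows toward the northeast.

045°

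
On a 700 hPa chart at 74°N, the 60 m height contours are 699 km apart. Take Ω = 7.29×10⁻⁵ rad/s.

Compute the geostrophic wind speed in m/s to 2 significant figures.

6.0 m/s

Coriolis parameter at 74°N:
f = 2Ω sin φ = 2 × 7.29×10⁻⁵ × sin 74° = 1.40×10⁻⁴ s⁻¹
Height gradient: |∂Z/∂n| = 60 m / 699000 m = 8.58×10⁻⁵
On a pressure surface, geostrophic balance gives V_g = (g/f)|∂Z/∂n|:
V_g = 9.81 × 8.58×10⁻⁵ / 1.40×10⁻⁴ = 6.01 m/s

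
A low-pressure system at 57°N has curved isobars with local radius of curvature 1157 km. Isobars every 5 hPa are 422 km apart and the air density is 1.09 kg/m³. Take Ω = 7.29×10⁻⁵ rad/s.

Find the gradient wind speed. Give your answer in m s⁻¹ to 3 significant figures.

Coriolis parameter at 57°N:
f = 2Ω sin φ = 2 × 7.29×10⁻⁵ × sin 57° = 1.22×10⁻⁴ s⁻¹
Pressure gradient: |∂P/∂n| = 500 Pa / 422000 m = 1.18×10⁻³ Pa/m
Geostrophic speed: V_g = |∂P/∂n|/(fρ) = 1.18×10⁻³/(1.22×10⁻⁴ × 1.09) = 8.89 m/s
Around a low, centrifugal force acts outward with Coriolis, so pressure-gradient force balances both:
(1/ρ)|∂P/∂n| = fV + V²/R  →  V² + fR·V − fR·V_g = 0
With fR = 1.22×10⁻⁴ × 1157×10³ m = 141 m/s:
V = [−fR + √((fR)² + 4 fR V_g)]/2 = [−141 + √(141² + 4×141×8.89)]/2 = 8.39 m/s
Subgeostrophic (V < V_g = 8.89 m/s), as expected around a low.

8.39 m s⁻¹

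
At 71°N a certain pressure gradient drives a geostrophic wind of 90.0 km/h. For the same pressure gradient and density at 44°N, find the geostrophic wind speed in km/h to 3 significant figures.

With the same pressure gradient and density, V_g ∝ 1/f ∝ 1/sin φ.
V₂ = V₁ · sin φ₁ / sin φ₂ = 90.0 × sin 71° / sin 44°
V₂ = 90.0 × 0.9455/0.6947 = 123 km/h

123 km/h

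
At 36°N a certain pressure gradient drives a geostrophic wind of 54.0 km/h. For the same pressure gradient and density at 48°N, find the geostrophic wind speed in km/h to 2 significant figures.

43 km/h

With the same pressure gradient and density, V_g ∝ 1/f ∝ 1/sin φ.
V₂ = V₁ · sin φ₁ / sin φ₂ = 54.0 × sin 36° / sin 48°
V₂ = 54.0 × 0.5878/0.7431 = 43 km/h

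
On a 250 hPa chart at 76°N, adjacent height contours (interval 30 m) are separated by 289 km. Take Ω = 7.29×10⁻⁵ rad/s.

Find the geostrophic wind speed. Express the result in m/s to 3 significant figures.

Coriolis parameter at 76°N:
f = 2Ω sin φ = 2 × 7.29×10⁻⁵ × sin 76° = 1.41×10⁻⁴ s⁻¹
Height gradient: |∂Z/∂n| = 30 m / 289000 m = 1.04×10⁻⁴
On a pressure surface, geostrophic balance gives V_g = (g/f)|∂Z/∂n|:
V_g = 9.81 × 1.04×10⁻⁴ / 1.41×10⁻⁴ = 7.20 m/s

7.20 m/s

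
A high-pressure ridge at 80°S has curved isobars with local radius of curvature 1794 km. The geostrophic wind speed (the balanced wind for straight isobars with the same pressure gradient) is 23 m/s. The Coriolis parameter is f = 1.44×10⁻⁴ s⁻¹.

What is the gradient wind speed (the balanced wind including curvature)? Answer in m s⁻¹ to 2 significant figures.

Around a high, pressure-gradient force acts outward with centrifugal, so Coriolis balances both:
fV = (1/ρ)|∂P/∂n| + V²/R  →  V² − fR·V + fR·V_g = 0
With fR = 1.44×10⁻⁴ × 1794×10³ m = 258 m/s:
V = [fR − √((fR)² − 4 fR V_g)]/2 = [258 − √(258² − 4×258×23)]/2 = 25.5 m/s
Supergeostrophic (V > V_g = 23 m/s), as expected around a high.

26 m s⁻¹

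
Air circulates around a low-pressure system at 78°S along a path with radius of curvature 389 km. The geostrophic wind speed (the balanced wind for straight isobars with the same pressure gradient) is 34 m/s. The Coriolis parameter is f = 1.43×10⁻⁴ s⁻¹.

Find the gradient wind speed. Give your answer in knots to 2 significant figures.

Around a low, centrifugal force acts outward with Coriolis, so pressure-gradient force balances both:
(1/ρ)|∂P/∂n| = fV + V²/R  →  V² + fR·V − fR·V_g = 0
With fR = 1.43×10⁻⁴ × 389×10³ m = 55.6 m/s:
V = [−fR + √((fR)² + 4 fR V_g)]/2 = [−55.6 + √(55.6² + 4×55.6×34)]/2 = 23.8 m/s
Subgeostrophic (V < V_g = 34 m/s), as expected around a low.
Converting: 23.8 m/s × 1.944 = 46 knots

46 knots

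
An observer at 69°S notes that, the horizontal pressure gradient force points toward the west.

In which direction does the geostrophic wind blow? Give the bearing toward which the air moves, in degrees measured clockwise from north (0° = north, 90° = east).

The pressure-gradient force points toward the west (bearing 270°).
Geostrophic balance: in the Southern Hemisphere the Coriolis force deflects motion to the left, so the geostrophic wind blows 90° to the left of the pressure-gradient force (low pressure on the right).
Rotating 270° by 90° counterclockwise gives 180° — the wind blows toward the south.

180°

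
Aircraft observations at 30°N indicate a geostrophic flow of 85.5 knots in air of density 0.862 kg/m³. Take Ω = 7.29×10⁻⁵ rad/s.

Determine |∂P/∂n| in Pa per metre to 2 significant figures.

Coriolis parameter at 30°N:
f = 2Ω sin φ = 2 × 7.29×10⁻⁵ × sin 30° = 7.29×10⁻⁵ s⁻¹
Wind speed in SI: 85.5 knots = 44.0 m/s
Geostrophic balance rearranged: |∂P/∂n| = f ρ V_g
|∂P/∂n| = 7.29×10⁻⁵ × 0.862 × 44.0 = 2.76×10⁻³ Pa/m

2.8×10⁻³ Pa/m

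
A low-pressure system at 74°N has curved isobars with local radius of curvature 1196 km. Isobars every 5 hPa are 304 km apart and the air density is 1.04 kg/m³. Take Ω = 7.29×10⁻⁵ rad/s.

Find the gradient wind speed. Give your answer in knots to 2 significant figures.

21 knots

Coriolis parameter at 74°N:
f = 2Ω sin φ = 2 × 7.29×10⁻⁵ × sin 74° = 1.40×10⁻⁴ s⁻¹
Pressure gradient: |∂P/∂n| = 500 Pa / 304000 m = 1.64×10⁻³ Pa/m
Geostrophic speed: V_g = |∂P/∂n|/(fρ) = 1.64×10⁻³/(1.40×10⁻⁴ × 1.04) = 11.3 m/s
Around a low, centrifugal force acts outward with Coriolis, so pressure-gradient force balances both:
(1/ρ)|∂P/∂n| = fV + V²/R  →  V² + fR·V − fR·V_g = 0
With fR = 1.40×10⁻⁴ × 1196×10³ m = 168 m/s:
V = [−fR + √((fR)² + 4 fR V_g)]/2 = [−168 + √(168² + 4×168×11.3)]/2 = 10.6 m/s
Subgeostrophic (V < V_g = 11.3 m/s), as expected around a low.
Converting: 10.6 m/s × 1.944 = 21 knots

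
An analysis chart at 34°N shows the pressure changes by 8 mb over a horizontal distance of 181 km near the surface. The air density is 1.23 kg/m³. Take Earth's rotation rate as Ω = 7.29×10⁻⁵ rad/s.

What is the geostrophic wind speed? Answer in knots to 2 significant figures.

86 knots

Coriolis parameter at 34°N:
f = 2Ω sin φ = 2 × 7.29×10⁻⁵ × sin 34° = 8.15×10⁻⁵ s⁻¹
Pressure gradient: |∂P/∂n| = 800 Pa / 181000 m = 4.42×10⁻³ Pa/m
Geostrophic balance (pressure-gradient force = Coriolis force):
V_g = (1/(fρ)) |∂P/∂n| = 4.42×10⁻³ / (8.15×10⁻⁵ × 1.23) = 44.1 m/s
Converting: 44.1 m/s × 1.944 = 86 knots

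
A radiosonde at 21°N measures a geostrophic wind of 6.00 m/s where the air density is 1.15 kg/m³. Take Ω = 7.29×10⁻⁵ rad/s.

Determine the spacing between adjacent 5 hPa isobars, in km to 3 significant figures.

Coriolis parameter at 21°N:
f = 2Ω sin φ = 2 × 7.29×10⁻⁵ × sin 21° = 5.23×10⁻⁵ s⁻¹
Geostrophic balance rearranged: |∂P/∂n| = f ρ V_g
|∂P/∂n| = 5.23×10⁻⁵ × 1.15 × 6.00 = 3.61×10⁻⁴ Pa/m
Isobar spacing: Δn = ΔP/|∂P/∂n| = 500 Pa / 3.61×10⁻⁴ Pa/m = 1386865 m ≈ 1390 km

1390 km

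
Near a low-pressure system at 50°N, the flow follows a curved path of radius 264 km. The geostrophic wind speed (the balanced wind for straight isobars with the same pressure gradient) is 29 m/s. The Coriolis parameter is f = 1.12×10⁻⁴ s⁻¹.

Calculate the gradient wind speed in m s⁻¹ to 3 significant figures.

Around a low, centrifugal force acts outward with Coriolis, so pressure-gradient force balances both:
(1/ρ)|∂P/∂n| = fV + V²/R  →  V² + fR·V − fR·V_g = 0
With fR = 1.12×10⁻⁴ × 264×10³ m = 29.6 m/s:
V = [−fR + √((fR)² + 4 fR V_g)]/2 = [−29.6 + √(29.6² + 4×29.6×29)]/2 = 18 m/s
Subgeostrophic (V < V_g = 29 m/s), as expected around a low.

18.0 m s⁻¹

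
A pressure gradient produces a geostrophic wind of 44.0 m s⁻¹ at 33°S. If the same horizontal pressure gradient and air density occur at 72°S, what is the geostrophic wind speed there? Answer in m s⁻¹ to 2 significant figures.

With the same pressure gradient and density, V_g ∝ 1/f ∝ 1/sin φ.
V₂ = V₁ · sin φ₁ / sin φ₂ = 44.0 × sin 33° / sin 72°
V₂ = 44.0 × 0.5446/0.9511 = 25 m s⁻¹

25 m s⁻¹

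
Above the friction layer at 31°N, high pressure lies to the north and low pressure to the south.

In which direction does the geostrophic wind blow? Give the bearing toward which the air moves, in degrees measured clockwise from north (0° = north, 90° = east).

The pressure-gradient force points toward the south (bearing 180°).
Geostrophic balance: in the Northern Hemisphere the Coriolis force deflects motion to the right, so the geostrophic wind blows 90° to the right of the pressure-gradient force (low pressure on the left).
Rotating 180° by 90° clockwise gives 270° — the wind blows toward the west.

270°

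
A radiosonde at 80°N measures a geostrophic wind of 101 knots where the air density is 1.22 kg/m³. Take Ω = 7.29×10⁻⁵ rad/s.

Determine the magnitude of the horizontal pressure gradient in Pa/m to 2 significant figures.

Coriolis parameter at 80°N:
f = 2Ω sin φ = 2 × 7.29×10⁻⁵ × sin 80° = 1.44×10⁻⁴ s⁻¹
Wind speed in SI: 101 knots = 52.0 m/s
Geostrophic balance rearranged: |∂P/∂n| = f ρ V_g
|∂P/∂n| = 1.44×10⁻⁴ × 1.22 × 52.0 = 9.10×10⁻³ Pa/m

9.1×10⁻³ Pa/m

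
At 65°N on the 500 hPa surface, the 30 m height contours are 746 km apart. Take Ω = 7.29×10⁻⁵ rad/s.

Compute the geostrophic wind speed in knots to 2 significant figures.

Coriolis parameter at 65°N:
f = 2Ω sin φ = 2 × 7.29×10⁻⁵ × sin 65° = 1.32×10⁻⁴ s⁻¹
Height gradient: |∂Z/∂n| = 30 m / 746000 m = 4.02×10⁻⁵
On a pressure surface, geostrophic balance gives V_g = (g/f)|∂Z/∂n|:
V_g = 9.81 × 4.02×10⁻⁵ / 1.32×10⁻⁴ = 2.99 m/s
Converting: 2.99 m/s × 1.944 = 5.8 knots

5.8 knots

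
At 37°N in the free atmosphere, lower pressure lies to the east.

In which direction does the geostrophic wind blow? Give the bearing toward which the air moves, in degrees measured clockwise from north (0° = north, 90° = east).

180°

The pressure-gradient force points toward the east (bearing 090°).
Geostrophic balance: in the Northern Hemisphere the Coriolis force deflects motion to the right, so the geostrophic wind blows 90° to the right of the pressure-gradient force (low pressure on the left).
Rotating 090° by 90° clockwise gives 180° — the wind blows toward the south.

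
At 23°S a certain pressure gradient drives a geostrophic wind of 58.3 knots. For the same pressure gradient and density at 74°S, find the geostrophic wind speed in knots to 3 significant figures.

23.7 knots

With the same pressure gradient and density, V_g ∝ 1/f ∝ 1/sin φ.
V₂ = V₁ · sin φ₁ / sin φ₂ = 58.3 × sin 23° / sin 74°
V₂ = 58.3 × 0.3907/0.9613 = 23.7 knots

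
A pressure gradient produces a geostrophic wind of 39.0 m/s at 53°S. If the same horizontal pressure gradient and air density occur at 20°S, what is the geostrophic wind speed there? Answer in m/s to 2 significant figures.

With the same pressure gradient and density, V_g ∝ 1/f ∝ 1/sin φ.
V₂ = V₁ · sin φ₁ / sin φ₂ = 39.0 × sin 53° / sin 20°
V₂ = 39.0 × 0.7986/0.3420 = 91 m/s

91 m/s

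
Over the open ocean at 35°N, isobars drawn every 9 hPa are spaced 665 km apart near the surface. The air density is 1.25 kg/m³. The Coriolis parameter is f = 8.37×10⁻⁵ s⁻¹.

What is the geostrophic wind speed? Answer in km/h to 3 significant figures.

46.6 km/h

Pressure gradient: |∂P/∂n| = 900 Pa / 665000 m = 1.35×10⁻³ Pa/m
Geostrophic balance (pressure-gradient force = Coriolis force):
V_g = (1/(fρ)) |∂P/∂n| = 1.35×10⁻³ / (8.37×10⁻⁵ × 1.25) = 12.9 m/s
Converting: 12.9 m/s × 3.6 = 46.6 km/h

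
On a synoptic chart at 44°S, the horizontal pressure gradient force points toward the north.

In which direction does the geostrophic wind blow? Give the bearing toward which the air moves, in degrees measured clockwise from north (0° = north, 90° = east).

270°

The pressure-gradient force points toward the north (bearing 000°).
Geostrophic balance: in the Southern Hemisphere the Coriolis force deflects motion to the left, so the geostrophic wind blows 90° to the left of the pressure-gradient force (low pressure on the right).
Rotating 000° by 90° counterclockwise gives 270° — the wind blows toward the west.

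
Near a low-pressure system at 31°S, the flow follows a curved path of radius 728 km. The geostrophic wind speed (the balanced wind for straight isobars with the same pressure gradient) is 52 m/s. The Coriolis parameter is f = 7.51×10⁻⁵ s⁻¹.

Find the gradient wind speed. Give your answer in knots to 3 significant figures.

Around a low, centrifugal force acts outward with Coriolis, so pressure-gradient force balances both:
(1/ρ)|∂P/∂n| = fV + V²/R  →  V² + fR·V − fR·V_g = 0
With fR = 7.51×10⁻⁵ × 728×10³ m = 54.7 m/s:
V = [−fR + √((fR)² + 4 fR V_g)]/2 = [−54.7 + √(54.7² + 4×54.7×52)]/2 = 32.6 m/s
Subgeostrophic (V < V_g = 52 m/s), as expected around a low.
Converting: 32.6 m/s × 1.944 = 63.3 knots

63.3 knots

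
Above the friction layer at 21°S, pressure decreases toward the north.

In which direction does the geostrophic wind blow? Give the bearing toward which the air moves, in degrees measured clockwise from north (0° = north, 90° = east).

The pressure-gradient force points toward the north (bearing 000°).
Geostrophic balance: in the Southern Hemisphere the Coriolis force deflects motion to the left, so the geostrophic wind blows 90° to the left of the pressure-gradient force (low pressure on the right).
Rotating 000° by 90° counterclockwise gives 270° — the wind blows toward the west.

270°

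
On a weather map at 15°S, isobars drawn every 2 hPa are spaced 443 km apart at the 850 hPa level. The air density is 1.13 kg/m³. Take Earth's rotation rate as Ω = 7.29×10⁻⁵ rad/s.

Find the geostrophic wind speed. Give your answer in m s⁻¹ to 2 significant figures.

Coriolis parameter at 15°S:
f = 2Ω sin φ = 2 × 7.29×10⁻⁵ × sin 15° = 3.77×10⁻⁵ s⁻¹
Pressure gradient: |∂P/∂n| = 200 Pa / 443000 m = 4.51×10⁻⁴ Pa/m
Geostrophic balance (pressure-gradient force = Coriolis force):
V_g = (1/(fρ)) |∂P/∂n| = 4.51×10⁻⁴ / (3.77×10⁻⁵ × 1.13) = 10.6 m/s

11 m s⁻¹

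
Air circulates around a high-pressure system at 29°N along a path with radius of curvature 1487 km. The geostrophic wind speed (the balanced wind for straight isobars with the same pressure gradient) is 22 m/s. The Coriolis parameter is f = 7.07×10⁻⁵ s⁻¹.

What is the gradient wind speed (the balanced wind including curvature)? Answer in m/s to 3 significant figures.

31.3 m/s

Around a high, pressure-gradient force acts outward with centrifugal, so Coriolis balances both:
fV = (1/ρ)|∂P/∂n| + V²/R  →  V² − fR·V + fR·V_g = 0
With fR = 7.07×10⁻⁵ × 1487×10³ m = 105 m/s:
V = [fR − √((fR)² − 4 fR V_g)]/2 = [105 − √(105² − 4×105×22)]/2 = 31.3 m/s
Supergeostrophic (V > V_g = 22 m/s), as expected around a high.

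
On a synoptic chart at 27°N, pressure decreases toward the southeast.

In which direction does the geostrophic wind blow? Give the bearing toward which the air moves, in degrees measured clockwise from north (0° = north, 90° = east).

225°

The pressure-gradient force points toward the southeast (bearing 135°).
Geostrophic balance: in the Northern Hemisphere the Coriolis force deflects motion to the right, so the geostrophic wind blows 90° to the right of the pressure-gradient force (low pressure on the left).
Rotating 135° by 90° clockwise gives 225° — the wind blows toward the southwest.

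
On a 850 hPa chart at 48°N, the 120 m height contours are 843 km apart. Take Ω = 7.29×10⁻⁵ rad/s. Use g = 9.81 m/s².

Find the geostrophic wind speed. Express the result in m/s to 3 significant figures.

Coriolis parameter at 48°N:
f = 2Ω sin φ = 2 × 7.29×10⁻⁵ × sin 48° = 1.08×10⁻⁴ s⁻¹
Height gradient: |∂Z/∂n| = 120 m / 843000 m = 1.42×10⁻⁴
On a pressure surface, geostrophic balance gives V_g = (g/f)|∂Z/∂n|:
V_g = 9.81 × 1.42×10⁻⁴ / 1.08×10⁻⁴ = 12.9 m/s

12.9 m/s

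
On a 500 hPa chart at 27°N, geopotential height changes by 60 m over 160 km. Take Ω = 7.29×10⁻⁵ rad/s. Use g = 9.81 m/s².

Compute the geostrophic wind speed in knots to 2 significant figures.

110 knots

Coriolis parameter at 27°N:
f = 2Ω sin φ = 2 × 7.29×10⁻⁵ × sin 27° = 6.62×10⁻⁵ s⁻¹
Height gradient: |∂Z/∂n| = 60 m / 160000 m = 3.75×10⁻⁴
On a pressure surface, geostrophic balance gives V_g = (g/f)|∂Z/∂n|:
V_g = 9.81 × 3.75×10⁻⁴ / 6.62×10⁻⁵ = 55.6 m/s
Converting: 55.6 m/s × 1.944 = 110 knots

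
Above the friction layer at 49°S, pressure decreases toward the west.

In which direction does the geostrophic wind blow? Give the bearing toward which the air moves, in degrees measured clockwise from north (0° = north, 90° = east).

180°

The pressure-gradient force points toward the west (bearing 270°).
Geostrophic balance: in the Southern Hemisphere the Coriolis force deflects motion to the left, so the geostrophic wind blows 90° to the left of the pressure-gradient force (low pressure on the right).
Rotating 270° by 90° counterclockwise gives 180° — the wind blows toward the south.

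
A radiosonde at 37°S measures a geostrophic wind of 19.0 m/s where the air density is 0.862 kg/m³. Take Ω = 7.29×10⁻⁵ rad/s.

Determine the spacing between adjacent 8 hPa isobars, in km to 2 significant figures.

Coriolis parameter at 37°S:
f = 2Ω sin φ = 2 × 7.29×10⁻⁵ × sin 37° = 8.77×10⁻⁵ s⁻¹
Geostrophic balance rearranged: |∂P/∂n| = f ρ V_g
|∂P/∂n| = 8.77×10⁻⁵ × 0.862 × 19.0 = 1.44×10⁻³ Pa/m
Isobar spacing: Δn = ΔP/|∂P/∂n| = 800 Pa / 1.44×10⁻³ Pa/m = 556684 m ≈ 560 km

560 km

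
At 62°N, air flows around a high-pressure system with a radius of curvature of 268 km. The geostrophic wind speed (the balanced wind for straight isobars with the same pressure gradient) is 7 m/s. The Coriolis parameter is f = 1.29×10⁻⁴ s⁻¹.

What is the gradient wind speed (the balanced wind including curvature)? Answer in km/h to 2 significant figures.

Around a high, pressure-gradient force acts outward with centrifugal, so Coriolis balances both:
fV = (1/ρ)|∂P/∂n| + V²/R  →  V² − fR·V + fR·V_g = 0
With fR = 1.29×10⁻⁴ × 268×10³ m = 34.6 m/s:
V = [fR − √((fR)² − 4 fR V_g)]/2 = [34.6 − √(34.6² − 4×34.6×7)]/2 = 9.75 m/s
Supergeostrophic (V > V_g = 7 m/s), as expected around a high.
Converting: 9.75 m/s × 3.6 = 35 km/h

35 km/h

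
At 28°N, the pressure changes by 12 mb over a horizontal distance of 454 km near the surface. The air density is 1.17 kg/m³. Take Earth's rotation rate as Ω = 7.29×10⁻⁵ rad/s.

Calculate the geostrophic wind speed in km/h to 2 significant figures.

120 km/h

Coriolis parameter at 28°N:
f = 2Ω sin φ = 2 × 7.29×10⁻⁵ × sin 28° = 6.84×10⁻⁵ s⁻¹
Pressure gradient: |∂P/∂n| = 1200 Pa / 454000 m = 2.64×10⁻³ Pa/m
Geostrophic balance (pressure-gradient force = Coriolis force):
V_g = (1/(fρ)) |∂P/∂n| = 2.64×10⁻³ / (6.84×10⁻⁵ × 1.17) = 33.0 m/s
Converting: 33.0 m/s × 3.6 = 120 km/h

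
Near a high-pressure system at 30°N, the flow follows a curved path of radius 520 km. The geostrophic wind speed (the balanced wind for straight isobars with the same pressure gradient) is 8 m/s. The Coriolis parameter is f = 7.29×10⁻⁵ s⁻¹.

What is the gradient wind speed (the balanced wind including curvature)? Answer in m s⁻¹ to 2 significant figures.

Around a high, pressure-gradient force acts outward with centrifugal, so Coriolis balances both:
fV = (1/ρ)|∂P/∂n| + V²/R  →  V² − fR·V + fR·V_g = 0
With fR = 7.29×10⁻⁵ × 520×10³ m = 37.9 m/s:
V = [fR − √((fR)² − 4 fR V_g)]/2 = [37.9 − √(37.9² − 4×37.9×8)]/2 = 11.5 m/s
Supergeostrophic (V > V_g = 8 m/s), as expected around a high.

11 m s⁻¹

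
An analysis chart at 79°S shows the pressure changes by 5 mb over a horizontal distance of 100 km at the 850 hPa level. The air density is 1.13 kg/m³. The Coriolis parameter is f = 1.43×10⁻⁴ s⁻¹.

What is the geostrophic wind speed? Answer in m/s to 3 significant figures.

30.9 m/s

Pressure gradient: |∂P/∂n| = 500 Pa / 100000 m = 5.00×10⁻³ Pa/m
Geostrophic balance (pressure-gradient force = Coriolis force):
V_g = (1/(fρ)) |∂P/∂n| = 5.00×10⁻³ / (1.43×10⁻⁴ × 1.13) = 30.9 m/s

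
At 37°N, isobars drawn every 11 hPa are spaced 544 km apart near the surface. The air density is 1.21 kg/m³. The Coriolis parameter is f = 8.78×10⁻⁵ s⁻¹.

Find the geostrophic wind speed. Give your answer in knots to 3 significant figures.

Pressure gradient: |∂P/∂n| = 1100 Pa / 544000 m = 2.02×10⁻³ Pa/m
Geostrophic balance (pressure-gradient force = Coriolis force):
V_g = (1/(fρ)) |∂P/∂n| = 2.02×10⁻³ / (8.78×10⁻⁵ × 1.21) = 19.0 m/s
Converting: 19.0 m/s × 1.944 = 37.0 knots

37.0 knots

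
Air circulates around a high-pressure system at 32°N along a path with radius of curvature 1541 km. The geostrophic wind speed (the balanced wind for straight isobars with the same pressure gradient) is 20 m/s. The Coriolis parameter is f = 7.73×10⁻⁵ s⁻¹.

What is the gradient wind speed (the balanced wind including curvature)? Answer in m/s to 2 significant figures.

25 m/s

Around a high, pressure-gradient force acts outward with centrifugal, so Coriolis balances both:
fV = (1/ρ)|∂P/∂n| + V²/R  →  V² − fR·V + fR·V_g = 0
With fR = 7.73×10⁻⁵ × 1541×10³ m = 119 m/s:
V = [fR − √((fR)² − 4 fR V_g)]/2 = [119 − √(119² − 4×119×20)]/2 = 25.4 m/s
Supergeostrophic (V > V_g = 20 m/s), as expected around a high.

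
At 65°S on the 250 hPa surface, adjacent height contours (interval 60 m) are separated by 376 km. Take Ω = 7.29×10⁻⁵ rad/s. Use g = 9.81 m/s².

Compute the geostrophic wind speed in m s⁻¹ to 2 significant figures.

Coriolis parameter at 65°S:
f = 2Ω sin φ = 2 × 7.29×10⁻⁵ × sin 65° = 1.32×10⁻⁴ s⁻¹
Height gradient: |∂Z/∂n| = 60 m / 376000 m = 1.60×10⁻⁴
On a pressure surface, geostrophic balance gives V_g = (g/f)|∂Z/∂n|:
V_g = 9.81 × 1.60×10⁻⁴ / 1.32×10⁻⁴ = 11.8 m/s

12 m s⁻¹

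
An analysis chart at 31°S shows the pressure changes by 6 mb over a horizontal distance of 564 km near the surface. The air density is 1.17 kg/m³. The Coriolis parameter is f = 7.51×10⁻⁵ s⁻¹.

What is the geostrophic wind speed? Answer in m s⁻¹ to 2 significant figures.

Pressure gradient: |∂P/∂n| = 600 Pa / 564000 m = 1.06×10⁻³ Pa/m
Geostrophic balance (pressure-gradient force = Coriolis force):
V_g = (1/(fρ)) |∂P/∂n| = 1.06×10⁻³ / (7.51×10⁻⁵ × 1.17) = 12.1 m/s

12 m s⁻¹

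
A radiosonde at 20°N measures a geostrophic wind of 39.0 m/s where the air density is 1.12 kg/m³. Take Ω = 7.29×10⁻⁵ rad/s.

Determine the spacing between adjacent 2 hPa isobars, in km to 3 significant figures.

91.8 km

Coriolis parameter at 20°N:
f = 2Ω sin φ = 2 × 7.29×10⁻⁵ × sin 20° = 4.99×10⁻⁵ s⁻¹
Geostrophic balance rearranged: |∂P/∂n| = f ρ V_g
|∂P/∂n| = 4.99×10⁻⁵ × 1.12 × 39.0 = 2.18×10⁻³ Pa/m
Isobar spacing: Δn = ΔP/|∂P/∂n| = 200 Pa / 2.18×10⁻³ Pa/m = 91820 m ≈ 91.8 km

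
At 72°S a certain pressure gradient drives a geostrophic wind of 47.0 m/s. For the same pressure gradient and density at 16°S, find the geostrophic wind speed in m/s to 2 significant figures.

160 m/s

With the same pressure gradient and density, V_g ∝ 1/f ∝ 1/sin φ.
V₂ = V₁ · sin φ₁ / sin φ₂ = 47.0 × sin 72° / sin 16°
V₂ = 47.0 × 0.9511/0.2756 = 160 m/s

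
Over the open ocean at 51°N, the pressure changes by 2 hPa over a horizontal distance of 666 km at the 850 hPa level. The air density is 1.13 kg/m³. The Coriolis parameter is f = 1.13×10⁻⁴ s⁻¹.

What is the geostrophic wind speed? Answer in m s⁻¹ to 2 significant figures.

Pressure gradient: |∂P/∂n| = 200 Pa / 666000 m = 3.00×10⁻⁴ Pa/m
Geostrophic balance (pressure-gradient force = Coriolis force):
V_g = (1/(fρ)) |∂P/∂n| = 3.00×10⁻⁴ / (1.13×10⁻⁴ × 1.13) = 2.35 m/s

2.4 m s⁻¹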